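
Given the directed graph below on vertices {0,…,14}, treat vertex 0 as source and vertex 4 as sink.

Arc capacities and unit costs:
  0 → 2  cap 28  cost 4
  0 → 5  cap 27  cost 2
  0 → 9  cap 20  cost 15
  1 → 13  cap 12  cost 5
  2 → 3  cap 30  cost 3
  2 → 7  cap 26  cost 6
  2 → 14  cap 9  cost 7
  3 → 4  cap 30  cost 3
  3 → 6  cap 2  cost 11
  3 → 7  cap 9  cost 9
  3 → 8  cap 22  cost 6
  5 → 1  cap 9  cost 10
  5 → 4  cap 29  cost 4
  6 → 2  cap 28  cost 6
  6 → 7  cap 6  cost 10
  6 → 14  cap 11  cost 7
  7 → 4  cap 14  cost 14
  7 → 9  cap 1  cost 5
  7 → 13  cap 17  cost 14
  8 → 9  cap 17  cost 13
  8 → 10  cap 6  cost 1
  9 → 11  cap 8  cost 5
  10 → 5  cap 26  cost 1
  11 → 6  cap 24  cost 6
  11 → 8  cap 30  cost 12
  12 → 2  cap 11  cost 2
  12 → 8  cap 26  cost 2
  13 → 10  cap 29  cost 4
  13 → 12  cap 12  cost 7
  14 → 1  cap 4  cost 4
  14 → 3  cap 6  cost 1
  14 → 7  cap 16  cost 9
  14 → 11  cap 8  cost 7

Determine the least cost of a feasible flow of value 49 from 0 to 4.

shortest-cost path #1: 0→5→4 push 27 @ unit cost 6 (adds 162)
shortest-cost path #2: 0→2→3→4 push 22 @ unit cost 10 (adds 220)
total cost = 382

Minimum cost for 49 units: 382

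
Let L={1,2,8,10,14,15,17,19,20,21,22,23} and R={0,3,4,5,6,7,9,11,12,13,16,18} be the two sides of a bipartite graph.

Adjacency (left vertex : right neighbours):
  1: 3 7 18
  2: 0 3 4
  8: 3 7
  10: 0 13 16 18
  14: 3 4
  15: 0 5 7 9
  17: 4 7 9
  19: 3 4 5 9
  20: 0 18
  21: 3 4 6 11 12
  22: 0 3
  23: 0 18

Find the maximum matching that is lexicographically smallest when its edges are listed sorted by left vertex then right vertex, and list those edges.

Lex-smallest maximum matching: {(1,3), (2,0), (8,7), (10,13), (14,4), (15,5), (17,9), (20,18), (21,6)}

|M| = 9 (so the lex-smallest maximum matching has 9 edges)
process left vertices in ascending order; for each, take the smallest-labelled available neighbour that still permits 9 edges overall, or leave it unmatched if none does
lex-smallest matching: {1-3, 2-0, 8-7, 10-13, 14-4, 15-5, 17-9, 20-18, 21-6}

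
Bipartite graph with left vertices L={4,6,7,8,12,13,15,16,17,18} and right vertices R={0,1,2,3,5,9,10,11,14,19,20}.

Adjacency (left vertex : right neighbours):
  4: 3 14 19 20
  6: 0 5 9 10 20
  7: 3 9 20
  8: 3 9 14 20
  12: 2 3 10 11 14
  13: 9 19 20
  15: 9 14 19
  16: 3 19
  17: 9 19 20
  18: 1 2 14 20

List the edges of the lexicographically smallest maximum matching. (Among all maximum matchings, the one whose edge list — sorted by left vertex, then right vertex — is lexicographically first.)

|M| = 8 (so the lex-smallest maximum matching has 8 edges)
process left vertices in ascending order; for each, take the smallest-labelled available neighbour that still permits 8 edges overall, or leave it unmatched if none does
lex-smallest matching: {4-3, 6-0, 7-9, 8-14, 12-2, 13-19, 17-20, 18-1}

Lex-smallest maximum matching: {(4,3), (6,0), (7,9), (8,14), (12,2), (13,19), (17,20), (18,1)}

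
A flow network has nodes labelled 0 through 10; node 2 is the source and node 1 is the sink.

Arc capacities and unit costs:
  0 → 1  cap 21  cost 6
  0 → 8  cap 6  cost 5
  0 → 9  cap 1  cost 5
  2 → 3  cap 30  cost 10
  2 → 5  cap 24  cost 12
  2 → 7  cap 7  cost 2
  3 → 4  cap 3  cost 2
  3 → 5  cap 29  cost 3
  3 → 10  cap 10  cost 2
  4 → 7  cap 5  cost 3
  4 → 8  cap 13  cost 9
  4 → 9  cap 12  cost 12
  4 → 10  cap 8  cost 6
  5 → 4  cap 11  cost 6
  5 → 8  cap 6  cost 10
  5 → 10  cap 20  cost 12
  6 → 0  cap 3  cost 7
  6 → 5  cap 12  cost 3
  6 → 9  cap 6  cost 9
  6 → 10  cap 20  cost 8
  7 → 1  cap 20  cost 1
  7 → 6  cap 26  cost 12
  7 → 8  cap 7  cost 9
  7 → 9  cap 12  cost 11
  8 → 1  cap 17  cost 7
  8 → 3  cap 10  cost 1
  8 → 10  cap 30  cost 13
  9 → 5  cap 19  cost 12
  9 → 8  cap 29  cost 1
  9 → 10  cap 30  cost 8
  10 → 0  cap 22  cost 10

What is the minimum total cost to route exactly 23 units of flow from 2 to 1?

Minimum cost for 23 units: 422

shortest-cost path #1: 2→7→1 push 7 @ unit cost 3 (adds 21)
shortest-cost path #2: 2→3→4→7→1 push 3 @ unit cost 16 (adds 48)
shortest-cost path #3: 2→5→4→7→1 push 2 @ unit cost 22 (adds 44)
shortest-cost path #4: 2→3→10→0→1 push 10 @ unit cost 28 (adds 280)
shortest-cost path #5: 2→5→8→1 push 1 @ unit cost 29 (adds 29)
total cost = 422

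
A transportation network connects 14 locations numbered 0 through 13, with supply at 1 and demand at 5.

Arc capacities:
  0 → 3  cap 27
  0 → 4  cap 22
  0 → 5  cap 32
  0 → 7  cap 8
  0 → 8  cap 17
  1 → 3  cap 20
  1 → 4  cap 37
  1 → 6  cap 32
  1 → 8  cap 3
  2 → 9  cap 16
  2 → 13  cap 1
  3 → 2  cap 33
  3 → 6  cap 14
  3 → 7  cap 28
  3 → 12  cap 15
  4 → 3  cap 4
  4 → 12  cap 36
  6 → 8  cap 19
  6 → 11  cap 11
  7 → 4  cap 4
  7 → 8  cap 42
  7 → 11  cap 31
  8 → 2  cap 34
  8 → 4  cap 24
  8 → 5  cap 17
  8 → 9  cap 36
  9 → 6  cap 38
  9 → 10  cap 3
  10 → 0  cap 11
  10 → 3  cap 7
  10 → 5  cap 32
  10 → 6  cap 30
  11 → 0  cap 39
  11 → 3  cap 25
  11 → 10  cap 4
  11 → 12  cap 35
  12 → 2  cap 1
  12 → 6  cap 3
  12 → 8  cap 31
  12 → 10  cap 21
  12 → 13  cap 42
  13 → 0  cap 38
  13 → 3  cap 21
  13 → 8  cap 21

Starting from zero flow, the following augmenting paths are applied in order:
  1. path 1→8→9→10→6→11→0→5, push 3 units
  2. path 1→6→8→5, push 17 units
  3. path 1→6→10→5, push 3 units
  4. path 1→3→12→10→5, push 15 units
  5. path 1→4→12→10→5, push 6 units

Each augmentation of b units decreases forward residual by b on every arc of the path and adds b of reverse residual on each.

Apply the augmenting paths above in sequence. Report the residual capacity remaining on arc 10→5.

after path 1 (1→8→9→10→6→11→0→5, push 3): res(10,5)=32
after path 2 (1→6→8→5, push 17): res(10,5)=32
after path 3 (1→6→10→5, push 3): res(10,5)=29
after path 4 (1→3→12→10→5, push 15): res(10,5)=14
after path 5 (1→4→12→10→5, push 6): res(10,5)=8

Residual capacity of (10,5): 8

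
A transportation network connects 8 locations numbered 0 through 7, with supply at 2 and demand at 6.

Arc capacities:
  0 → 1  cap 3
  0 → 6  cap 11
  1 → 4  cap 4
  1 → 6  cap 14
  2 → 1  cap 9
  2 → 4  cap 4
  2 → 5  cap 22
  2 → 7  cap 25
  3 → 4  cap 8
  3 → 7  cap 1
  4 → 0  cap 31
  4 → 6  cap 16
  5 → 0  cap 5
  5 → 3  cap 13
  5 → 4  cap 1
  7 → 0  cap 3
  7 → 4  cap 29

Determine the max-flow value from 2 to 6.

Maximum flow value: 39

augment #1: 2→1→6 bottleneck 9, total now 9
augment #2: 2→4→6 bottleneck 4, total now 13
augment #3: 2→5→0→6 bottleneck 5, total now 18
augment #4: 2→5→4→6 bottleneck 1, total now 19
augment #5: 2→7→0→6 bottleneck 3, total now 22
augment #6: 2→7→4→6 bottleneck 11, total now 33
augment #7: 2→7→4→0→6 bottleneck 3, total now 36
augment #8: 2→7→4→0→1→6 bottleneck 3, total now 39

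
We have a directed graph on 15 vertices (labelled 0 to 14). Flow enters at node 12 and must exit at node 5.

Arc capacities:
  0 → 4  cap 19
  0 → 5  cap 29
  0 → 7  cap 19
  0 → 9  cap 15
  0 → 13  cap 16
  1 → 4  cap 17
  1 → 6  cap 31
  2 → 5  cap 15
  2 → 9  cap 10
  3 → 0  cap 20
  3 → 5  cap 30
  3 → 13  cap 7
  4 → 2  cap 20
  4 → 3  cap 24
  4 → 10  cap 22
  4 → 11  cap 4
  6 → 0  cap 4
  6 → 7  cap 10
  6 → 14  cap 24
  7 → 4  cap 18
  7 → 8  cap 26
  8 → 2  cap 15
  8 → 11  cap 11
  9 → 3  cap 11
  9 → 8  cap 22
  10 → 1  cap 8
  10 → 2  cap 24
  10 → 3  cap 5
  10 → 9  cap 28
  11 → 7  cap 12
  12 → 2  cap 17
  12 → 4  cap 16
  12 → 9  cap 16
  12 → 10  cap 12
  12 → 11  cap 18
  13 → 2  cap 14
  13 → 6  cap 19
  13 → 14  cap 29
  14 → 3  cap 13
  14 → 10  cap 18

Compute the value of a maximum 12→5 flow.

Maximum flow value: 63

augment #1: 12→2→5 bottleneck 15, total now 15
augment #2: 12→4→3→5 bottleneck 16, total now 31
augment #3: 12→9→3→5 bottleneck 11, total now 42
augment #4: 12→10→3→5 bottleneck 3, total now 45
augment #5: 12→10→3→0→5 bottleneck 2, total now 47
augment #6: 12→10→1→6→0→5 bottleneck 4, total now 51
augment #7: 12→10→1→4→3→0→5 bottleneck 3, total now 54
augment #8: 12→11→7→4→3→0→5 bottleneck 5, total now 59
augment #9: 12→11→7→4→1→6→14→3→0→5 bottleneck 3, total now 62
augment #10: 12→11→7→4→10→1→6→14→3→0→5 bottleneck 1, total now 63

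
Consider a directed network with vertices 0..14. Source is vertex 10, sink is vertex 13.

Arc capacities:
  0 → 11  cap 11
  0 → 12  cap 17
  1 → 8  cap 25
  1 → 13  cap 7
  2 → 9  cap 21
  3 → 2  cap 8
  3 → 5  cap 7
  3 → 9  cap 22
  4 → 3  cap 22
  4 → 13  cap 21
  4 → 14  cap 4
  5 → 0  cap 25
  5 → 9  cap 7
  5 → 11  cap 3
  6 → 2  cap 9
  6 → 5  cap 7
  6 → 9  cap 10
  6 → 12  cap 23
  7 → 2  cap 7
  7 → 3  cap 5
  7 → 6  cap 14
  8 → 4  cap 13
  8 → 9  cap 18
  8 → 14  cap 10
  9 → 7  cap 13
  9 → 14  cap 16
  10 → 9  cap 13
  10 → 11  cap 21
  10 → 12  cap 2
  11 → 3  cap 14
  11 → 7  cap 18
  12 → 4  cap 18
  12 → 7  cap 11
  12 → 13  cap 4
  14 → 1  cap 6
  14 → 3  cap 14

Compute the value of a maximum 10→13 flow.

augment #1: 10→12→13 bottleneck 2, total now 2
augment #2: 10→9→14→1→13 bottleneck 6, total now 8
augment #3: 10→9→7→6→12→13 bottleneck 2, total now 10
augment #4: 10→9→7→6→12→4→13 bottleneck 5, total now 15
augment #5: 10→11→7→6→12→4→13 bottleneck 7, total now 22
augment #6: 10→11→3→5→0→12→4→13 bottleneck 6, total now 28

Maximum flow value: 28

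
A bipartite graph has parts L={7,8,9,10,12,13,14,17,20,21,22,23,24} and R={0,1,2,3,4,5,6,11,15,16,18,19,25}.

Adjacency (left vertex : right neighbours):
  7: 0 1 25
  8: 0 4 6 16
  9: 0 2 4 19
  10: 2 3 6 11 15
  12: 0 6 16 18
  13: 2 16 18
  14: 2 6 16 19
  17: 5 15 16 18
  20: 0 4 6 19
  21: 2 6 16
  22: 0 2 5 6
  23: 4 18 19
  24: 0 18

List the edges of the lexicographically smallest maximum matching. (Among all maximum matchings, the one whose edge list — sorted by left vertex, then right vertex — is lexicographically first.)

|M| = 11 (so the lex-smallest maximum matching has 11 edges)
process left vertices in ascending order; for each, take the smallest-labelled available neighbour that still permits 11 edges overall, or leave it unmatched if none does
lex-smallest matching: {7-1, 8-0, 9-2, 10-3, 12-6, 13-16, 14-19, 17-15, 20-4, 22-5, 23-18}

Lex-smallest maximum matching: {(7,1), (8,0), (9,2), (10,3), (12,6), (13,16), (14,19), (17,15), (20,4), (22,5), (23,18)}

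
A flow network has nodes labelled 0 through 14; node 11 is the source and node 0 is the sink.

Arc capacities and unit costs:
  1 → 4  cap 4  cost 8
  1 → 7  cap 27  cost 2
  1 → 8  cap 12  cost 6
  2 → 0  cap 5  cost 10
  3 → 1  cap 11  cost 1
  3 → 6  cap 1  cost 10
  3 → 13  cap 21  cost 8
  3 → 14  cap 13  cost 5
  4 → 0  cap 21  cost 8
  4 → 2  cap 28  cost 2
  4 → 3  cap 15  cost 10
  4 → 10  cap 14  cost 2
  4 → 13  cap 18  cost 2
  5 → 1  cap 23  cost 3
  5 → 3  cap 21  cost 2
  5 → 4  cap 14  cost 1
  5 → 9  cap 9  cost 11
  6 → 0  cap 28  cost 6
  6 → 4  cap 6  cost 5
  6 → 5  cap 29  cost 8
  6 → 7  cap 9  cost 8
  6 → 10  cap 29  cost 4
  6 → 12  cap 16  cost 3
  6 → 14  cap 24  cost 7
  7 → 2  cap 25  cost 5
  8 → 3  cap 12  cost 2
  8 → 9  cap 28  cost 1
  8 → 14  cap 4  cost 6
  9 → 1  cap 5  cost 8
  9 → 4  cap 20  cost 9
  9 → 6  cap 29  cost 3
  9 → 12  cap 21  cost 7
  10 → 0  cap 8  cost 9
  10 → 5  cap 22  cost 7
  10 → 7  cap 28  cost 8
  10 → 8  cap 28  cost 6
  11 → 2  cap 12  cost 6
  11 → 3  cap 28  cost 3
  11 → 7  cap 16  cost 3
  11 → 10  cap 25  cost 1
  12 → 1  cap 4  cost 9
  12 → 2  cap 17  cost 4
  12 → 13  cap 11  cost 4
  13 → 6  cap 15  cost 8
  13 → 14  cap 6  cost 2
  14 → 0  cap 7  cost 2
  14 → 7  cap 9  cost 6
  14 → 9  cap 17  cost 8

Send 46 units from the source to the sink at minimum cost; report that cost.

Minimum cost for 46 units: 698

shortest-cost path #1: 11→10→0 push 8 @ unit cost 10 (adds 80)
shortest-cost path #2: 11→3→14→0 push 7 @ unit cost 10 (adds 70)
shortest-cost path #3: 11→2→0 push 5 @ unit cost 16 (adds 80)
shortest-cost path #4: 11→10→5→4→0 push 14 @ unit cost 17 (adds 238)
shortest-cost path #5: 11→10→8→9→6→0 push 3 @ unit cost 17 (adds 51)
shortest-cost path #6: 11→3→6→0 push 1 @ unit cost 19 (adds 19)
shortest-cost path #7: 11→3→1→4→0 push 4 @ unit cost 20 (adds 80)
shortest-cost path #8: 11→3→1→8→9→6→0 push 4 @ unit cost 20 (adds 80)
total cost = 698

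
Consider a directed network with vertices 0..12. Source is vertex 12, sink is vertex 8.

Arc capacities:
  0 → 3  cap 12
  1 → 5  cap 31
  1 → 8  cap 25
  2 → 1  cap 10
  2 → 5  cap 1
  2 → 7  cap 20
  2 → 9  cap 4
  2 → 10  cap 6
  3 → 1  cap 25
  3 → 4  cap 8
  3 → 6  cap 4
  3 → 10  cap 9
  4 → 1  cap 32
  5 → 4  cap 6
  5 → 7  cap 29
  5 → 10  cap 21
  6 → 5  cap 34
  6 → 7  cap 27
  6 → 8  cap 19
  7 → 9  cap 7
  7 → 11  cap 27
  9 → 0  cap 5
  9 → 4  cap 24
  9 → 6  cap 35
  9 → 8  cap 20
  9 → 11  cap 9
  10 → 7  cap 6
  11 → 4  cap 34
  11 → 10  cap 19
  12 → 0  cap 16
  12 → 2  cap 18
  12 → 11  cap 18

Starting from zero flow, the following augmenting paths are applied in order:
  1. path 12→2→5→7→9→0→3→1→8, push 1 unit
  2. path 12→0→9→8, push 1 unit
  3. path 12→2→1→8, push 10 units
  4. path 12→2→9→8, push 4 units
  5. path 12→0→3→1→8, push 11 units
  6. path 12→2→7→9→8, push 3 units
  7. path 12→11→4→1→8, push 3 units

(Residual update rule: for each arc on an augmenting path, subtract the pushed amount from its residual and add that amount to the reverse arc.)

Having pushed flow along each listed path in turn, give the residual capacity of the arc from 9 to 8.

after path 1 (12→2→5→7→9→0→3→1→8, push 1): res(9,8)=20
after path 2 (12→0→9→8, push 1): res(9,8)=19
after path 3 (12→2→1→8, push 10): res(9,8)=19
after path 4 (12→2→9→8, push 4): res(9,8)=15
after path 5 (12→0→3→1→8, push 11): res(9,8)=15
after path 6 (12→2→7→9→8, push 3): res(9,8)=12
after path 7 (12→11→4→1→8, push 3): res(9,8)=12

Residual capacity of (9,8): 12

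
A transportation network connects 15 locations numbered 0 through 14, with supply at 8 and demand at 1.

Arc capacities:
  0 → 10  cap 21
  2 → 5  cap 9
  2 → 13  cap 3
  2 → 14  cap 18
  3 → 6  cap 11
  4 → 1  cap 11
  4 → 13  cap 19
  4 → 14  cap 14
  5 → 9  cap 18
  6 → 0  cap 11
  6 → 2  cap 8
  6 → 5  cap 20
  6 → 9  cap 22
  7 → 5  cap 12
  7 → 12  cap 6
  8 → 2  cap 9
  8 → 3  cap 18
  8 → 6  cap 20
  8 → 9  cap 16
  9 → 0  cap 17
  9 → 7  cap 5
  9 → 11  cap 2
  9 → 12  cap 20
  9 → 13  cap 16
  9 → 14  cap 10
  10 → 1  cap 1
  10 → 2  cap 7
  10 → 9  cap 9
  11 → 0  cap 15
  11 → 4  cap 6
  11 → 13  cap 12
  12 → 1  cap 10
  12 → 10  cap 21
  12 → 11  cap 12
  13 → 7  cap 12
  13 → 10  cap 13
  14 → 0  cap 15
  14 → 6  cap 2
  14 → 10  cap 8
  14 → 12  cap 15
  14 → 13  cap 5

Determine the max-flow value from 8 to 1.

Maximum flow value: 17

augment #1: 8→9→12→1 bottleneck 10, total now 10
augment #2: 8→2→13→10→1 bottleneck 1, total now 11
augment #3: 8→9→11→4→1 bottleneck 2, total now 13
augment #4: 8→9→12→11→4→1 bottleneck 4, total now 17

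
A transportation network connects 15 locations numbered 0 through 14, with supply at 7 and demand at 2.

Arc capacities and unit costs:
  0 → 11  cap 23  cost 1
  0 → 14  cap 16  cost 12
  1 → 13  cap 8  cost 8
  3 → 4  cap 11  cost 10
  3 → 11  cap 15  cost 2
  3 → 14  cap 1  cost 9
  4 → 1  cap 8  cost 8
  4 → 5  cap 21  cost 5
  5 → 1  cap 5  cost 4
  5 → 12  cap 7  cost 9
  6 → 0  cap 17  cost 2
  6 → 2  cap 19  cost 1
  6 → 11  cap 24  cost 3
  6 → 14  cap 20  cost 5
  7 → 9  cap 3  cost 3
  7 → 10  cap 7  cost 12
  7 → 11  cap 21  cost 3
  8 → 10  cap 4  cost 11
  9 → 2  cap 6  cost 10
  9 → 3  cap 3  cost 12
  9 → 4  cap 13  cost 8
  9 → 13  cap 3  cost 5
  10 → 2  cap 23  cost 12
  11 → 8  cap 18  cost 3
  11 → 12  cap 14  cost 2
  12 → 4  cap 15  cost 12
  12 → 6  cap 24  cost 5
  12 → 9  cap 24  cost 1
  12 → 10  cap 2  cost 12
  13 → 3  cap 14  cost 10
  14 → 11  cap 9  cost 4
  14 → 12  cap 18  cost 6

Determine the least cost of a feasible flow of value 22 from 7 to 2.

shortest-cost path #1: 7→11→12→6→2 push 14 @ unit cost 11 (adds 154)
shortest-cost path #2: 7→9→2 push 3 @ unit cost 13 (adds 39)
shortest-cost path #3: 7→10→2 push 5 @ unit cost 24 (adds 120)
total cost = 313

Minimum cost for 22 units: 313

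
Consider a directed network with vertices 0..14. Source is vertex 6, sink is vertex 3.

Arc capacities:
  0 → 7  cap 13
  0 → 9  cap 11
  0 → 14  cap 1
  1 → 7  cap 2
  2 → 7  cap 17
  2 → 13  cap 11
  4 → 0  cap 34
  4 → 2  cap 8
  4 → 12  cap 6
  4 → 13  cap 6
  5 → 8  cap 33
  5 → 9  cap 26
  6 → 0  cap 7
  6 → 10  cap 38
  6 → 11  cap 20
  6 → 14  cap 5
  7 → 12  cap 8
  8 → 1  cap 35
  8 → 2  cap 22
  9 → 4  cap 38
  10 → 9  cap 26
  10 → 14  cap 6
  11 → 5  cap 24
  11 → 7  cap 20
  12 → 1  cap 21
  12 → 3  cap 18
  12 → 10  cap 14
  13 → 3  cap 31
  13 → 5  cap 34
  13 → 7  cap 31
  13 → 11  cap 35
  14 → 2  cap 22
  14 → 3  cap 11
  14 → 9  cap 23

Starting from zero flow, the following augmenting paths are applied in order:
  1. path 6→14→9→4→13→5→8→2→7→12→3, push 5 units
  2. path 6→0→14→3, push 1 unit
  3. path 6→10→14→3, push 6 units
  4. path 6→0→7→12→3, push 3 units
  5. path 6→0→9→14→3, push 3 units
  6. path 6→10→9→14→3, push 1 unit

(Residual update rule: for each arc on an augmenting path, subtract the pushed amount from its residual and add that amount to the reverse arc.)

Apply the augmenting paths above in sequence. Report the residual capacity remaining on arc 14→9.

Residual capacity of (14,9): 22

after path 1 (6→14→9→4→13→5→8→2→7→12→3, push 5): res(14,9)=18
after path 2 (6→0→14→3, push 1): res(14,9)=18
after path 3 (6→10→14→3, push 6): res(14,9)=18
after path 4 (6→0→7→12→3, push 3): res(14,9)=18
after path 5 (6→0→9→14→3, push 3): res(14,9)=21
after path 6 (6→10→9→14→3, push 1): res(14,9)=22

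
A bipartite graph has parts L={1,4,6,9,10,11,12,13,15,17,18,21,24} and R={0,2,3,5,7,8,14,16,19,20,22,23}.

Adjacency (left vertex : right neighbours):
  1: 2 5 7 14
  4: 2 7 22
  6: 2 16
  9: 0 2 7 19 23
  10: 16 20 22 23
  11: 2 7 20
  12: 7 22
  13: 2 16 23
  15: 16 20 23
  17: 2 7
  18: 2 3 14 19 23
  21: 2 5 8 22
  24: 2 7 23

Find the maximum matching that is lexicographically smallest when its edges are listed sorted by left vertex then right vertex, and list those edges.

|M| = 10 (so the lex-smallest maximum matching has 10 edges)
process left vertices in ascending order; for each, take the smallest-labelled available neighbour that still permits 10 edges overall, or leave it unmatched if none does
lex-smallest matching: {1-5, 4-2, 6-16, 9-0, 10-20, 11-7, 12-22, 13-23, 18-3, 21-8}

Lex-smallest maximum matching: {(1,5), (4,2), (6,16), (9,0), (10,20), (11,7), (12,22), (13,23), (18,3), (21,8)}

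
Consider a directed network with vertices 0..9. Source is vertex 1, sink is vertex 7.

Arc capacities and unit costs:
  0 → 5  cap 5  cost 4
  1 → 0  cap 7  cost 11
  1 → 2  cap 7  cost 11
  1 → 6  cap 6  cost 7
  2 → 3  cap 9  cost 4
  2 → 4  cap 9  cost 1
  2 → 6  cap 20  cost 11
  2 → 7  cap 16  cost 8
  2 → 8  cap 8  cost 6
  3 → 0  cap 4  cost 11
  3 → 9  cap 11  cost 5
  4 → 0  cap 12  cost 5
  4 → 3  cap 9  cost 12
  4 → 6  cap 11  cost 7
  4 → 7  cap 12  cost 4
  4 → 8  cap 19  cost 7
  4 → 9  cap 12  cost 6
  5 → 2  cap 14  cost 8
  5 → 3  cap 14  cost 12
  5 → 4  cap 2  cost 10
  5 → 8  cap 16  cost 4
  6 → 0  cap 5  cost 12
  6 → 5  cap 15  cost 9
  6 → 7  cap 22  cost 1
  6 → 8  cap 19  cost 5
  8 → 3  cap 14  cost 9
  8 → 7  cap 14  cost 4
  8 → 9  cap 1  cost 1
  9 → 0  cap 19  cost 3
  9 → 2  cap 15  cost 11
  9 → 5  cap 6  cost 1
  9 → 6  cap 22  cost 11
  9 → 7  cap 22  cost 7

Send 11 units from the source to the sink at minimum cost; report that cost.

Minimum cost for 11 units: 128

shortest-cost path #1: 1→6→7 push 6 @ unit cost 8 (adds 48)
shortest-cost path #2: 1→2→4→7 push 5 @ unit cost 16 (adds 80)
total cost = 128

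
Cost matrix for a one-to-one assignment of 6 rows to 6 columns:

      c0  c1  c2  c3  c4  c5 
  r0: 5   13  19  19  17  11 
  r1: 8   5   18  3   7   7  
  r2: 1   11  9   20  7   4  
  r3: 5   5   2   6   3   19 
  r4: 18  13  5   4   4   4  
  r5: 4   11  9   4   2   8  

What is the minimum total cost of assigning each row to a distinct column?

optimal assignment: row0→col0 (cost 5), row1→col1 (cost 5), row2→col5 (cost 4), row3→col2 (cost 2), row4→col3 (cost 4), row5→col4 (cost 2)
total = 5 + 5 + 4 + 2 + 4 + 2 = 22

Minimum assignment cost: 22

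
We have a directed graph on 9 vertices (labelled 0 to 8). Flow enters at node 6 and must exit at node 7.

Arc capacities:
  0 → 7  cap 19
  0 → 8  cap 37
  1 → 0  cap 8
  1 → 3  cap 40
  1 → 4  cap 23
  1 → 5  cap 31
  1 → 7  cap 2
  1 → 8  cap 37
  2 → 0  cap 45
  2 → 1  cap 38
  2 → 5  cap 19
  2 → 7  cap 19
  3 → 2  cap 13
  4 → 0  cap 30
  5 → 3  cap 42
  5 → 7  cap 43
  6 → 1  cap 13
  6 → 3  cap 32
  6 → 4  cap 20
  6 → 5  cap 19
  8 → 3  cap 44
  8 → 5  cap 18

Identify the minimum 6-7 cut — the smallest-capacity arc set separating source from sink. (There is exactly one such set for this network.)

Min-cut arcs: {(3,2), (6,1), (6,4), (6,5)} (total capacity 65)

augment #1: 6→1→7 push 2
augment #2: 6→5→7 push 19
augment #3: 6→1→0→7 push 8
augment #4: 6→1→5→7 push 3
augment #5: 6→3→2→7 push 13
augment #6: 6→4→0→7 push 11
augment #7: 6→4→0→1→5→7 push 8
augment #8: 6→4→0→8→5→7 push 1
max flow = 65; residual-reachable set from 6 gives S-side
cut edges (S→T): {(3,2), (6,1), (6,4), (6,5)} total cap 65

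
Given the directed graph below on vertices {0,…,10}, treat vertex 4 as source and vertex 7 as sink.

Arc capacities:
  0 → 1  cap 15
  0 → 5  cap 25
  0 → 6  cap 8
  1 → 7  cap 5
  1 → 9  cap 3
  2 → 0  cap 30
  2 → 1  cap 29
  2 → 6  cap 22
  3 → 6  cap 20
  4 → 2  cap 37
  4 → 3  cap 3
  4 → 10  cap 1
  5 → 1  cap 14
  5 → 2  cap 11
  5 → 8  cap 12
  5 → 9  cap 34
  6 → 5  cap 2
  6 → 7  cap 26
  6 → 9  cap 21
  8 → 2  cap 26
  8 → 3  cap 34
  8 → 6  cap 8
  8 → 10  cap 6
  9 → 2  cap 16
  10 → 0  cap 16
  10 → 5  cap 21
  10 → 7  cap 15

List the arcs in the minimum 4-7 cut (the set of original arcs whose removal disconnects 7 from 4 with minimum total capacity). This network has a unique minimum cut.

augment #1: 4→10→7 push 1
augment #2: 4→2→1→7 push 5
augment #3: 4→2→6→7 push 22
augment #4: 4→3→6→7 push 3
augment #5: 4→2→0→6→7 push 1
augment #6: 4→2→0→5→8→10→7 push 6
max flow = 38; residual-reachable set from 4 gives S-side
cut edges (S→T): {(1,7), (4,10), (6,7), (8,10)} total cap 38

Min-cut arcs: {(1,7), (4,10), (6,7), (8,10)} (total capacity 38)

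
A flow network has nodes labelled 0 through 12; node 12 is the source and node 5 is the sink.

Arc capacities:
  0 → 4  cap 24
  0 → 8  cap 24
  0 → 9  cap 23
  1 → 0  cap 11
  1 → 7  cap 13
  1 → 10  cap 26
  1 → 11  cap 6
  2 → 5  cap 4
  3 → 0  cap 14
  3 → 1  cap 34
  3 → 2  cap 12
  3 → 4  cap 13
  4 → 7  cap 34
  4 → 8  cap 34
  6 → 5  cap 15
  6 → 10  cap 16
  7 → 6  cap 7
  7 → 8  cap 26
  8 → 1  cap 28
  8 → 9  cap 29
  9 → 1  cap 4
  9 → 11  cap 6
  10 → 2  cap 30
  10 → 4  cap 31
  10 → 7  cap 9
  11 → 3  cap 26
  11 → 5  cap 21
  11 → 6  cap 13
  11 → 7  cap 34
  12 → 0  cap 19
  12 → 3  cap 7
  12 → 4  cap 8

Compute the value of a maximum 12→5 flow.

Maximum flow value: 23

augment #1: 12→3→2→5 bottleneck 4, total now 4
augment #2: 12→0→9→11→5 bottleneck 6, total now 10
augment #3: 12→3→1→11→5 bottleneck 3, total now 13
augment #4: 12→4→7→6→5 bottleneck 7, total now 20
augment #5: 12→0→8→1→11→5 bottleneck 3, total now 23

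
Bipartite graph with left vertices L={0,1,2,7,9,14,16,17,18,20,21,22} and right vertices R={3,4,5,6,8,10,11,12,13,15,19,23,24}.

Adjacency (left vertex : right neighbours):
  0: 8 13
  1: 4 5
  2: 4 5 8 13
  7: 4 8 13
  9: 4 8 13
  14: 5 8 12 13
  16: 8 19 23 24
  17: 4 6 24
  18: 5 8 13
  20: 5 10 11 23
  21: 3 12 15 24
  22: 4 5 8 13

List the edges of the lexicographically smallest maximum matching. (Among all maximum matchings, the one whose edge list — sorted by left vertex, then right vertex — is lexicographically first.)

|M| = 9 (so the lex-smallest maximum matching has 9 edges)
process left vertices in ascending order; for each, take the smallest-labelled available neighbour that still permits 9 edges overall, or leave it unmatched if none does
lex-smallest matching: {0-8, 1-4, 2-5, 7-13, 14-12, 16-19, 17-6, 20-10, 21-3}

Lex-smallest maximum matching: {(0,8), (1,4), (2,5), (7,13), (14,12), (16,19), (17,6), (20,10), (21,3)}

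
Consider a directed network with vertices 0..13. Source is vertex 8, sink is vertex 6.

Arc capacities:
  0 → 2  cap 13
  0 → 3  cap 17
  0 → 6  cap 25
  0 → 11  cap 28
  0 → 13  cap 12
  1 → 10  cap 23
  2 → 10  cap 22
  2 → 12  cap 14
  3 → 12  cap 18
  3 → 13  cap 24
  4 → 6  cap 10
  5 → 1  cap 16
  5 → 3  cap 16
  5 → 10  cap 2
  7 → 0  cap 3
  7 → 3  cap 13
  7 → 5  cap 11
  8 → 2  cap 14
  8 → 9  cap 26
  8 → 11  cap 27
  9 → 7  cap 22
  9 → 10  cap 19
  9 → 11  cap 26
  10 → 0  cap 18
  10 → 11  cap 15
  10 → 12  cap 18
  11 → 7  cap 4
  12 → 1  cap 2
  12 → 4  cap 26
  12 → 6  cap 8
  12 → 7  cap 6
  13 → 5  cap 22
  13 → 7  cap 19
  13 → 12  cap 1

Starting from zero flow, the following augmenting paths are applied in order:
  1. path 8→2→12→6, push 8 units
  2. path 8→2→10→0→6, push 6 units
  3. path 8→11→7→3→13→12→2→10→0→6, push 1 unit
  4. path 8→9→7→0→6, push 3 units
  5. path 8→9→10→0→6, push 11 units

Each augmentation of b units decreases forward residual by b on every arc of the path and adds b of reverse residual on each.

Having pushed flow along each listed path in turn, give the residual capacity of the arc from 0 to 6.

Residual capacity of (0,6): 4

after path 1 (8→2→12→6, push 8): res(0,6)=25
after path 2 (8→2→10→0→6, push 6): res(0,6)=19
after path 3 (8→11→7→3→13→12→2→10→0→6, push 1): res(0,6)=18
after path 4 (8→9→7→0→6, push 3): res(0,6)=15
after path 5 (8→9→10→0→6, push 11): res(0,6)=4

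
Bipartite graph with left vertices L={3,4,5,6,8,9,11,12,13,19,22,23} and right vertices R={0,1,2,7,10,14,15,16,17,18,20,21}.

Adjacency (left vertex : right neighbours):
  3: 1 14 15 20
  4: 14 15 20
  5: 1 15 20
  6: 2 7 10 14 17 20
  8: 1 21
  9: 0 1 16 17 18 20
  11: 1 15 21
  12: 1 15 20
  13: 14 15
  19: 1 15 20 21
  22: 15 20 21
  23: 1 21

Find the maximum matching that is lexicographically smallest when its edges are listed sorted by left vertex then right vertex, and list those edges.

|M| = 7 (so the lex-smallest maximum matching has 7 edges)
process left vertices in ascending order; for each, take the smallest-labelled available neighbour that still permits 7 edges overall, or leave it unmatched if none does
lex-smallest matching: {3-1, 4-14, 5-15, 6-2, 8-21, 9-0, 12-20}

Lex-smallest maximum matching: {(3,1), (4,14), (5,15), (6,2), (8,21), (9,0), (12,20)}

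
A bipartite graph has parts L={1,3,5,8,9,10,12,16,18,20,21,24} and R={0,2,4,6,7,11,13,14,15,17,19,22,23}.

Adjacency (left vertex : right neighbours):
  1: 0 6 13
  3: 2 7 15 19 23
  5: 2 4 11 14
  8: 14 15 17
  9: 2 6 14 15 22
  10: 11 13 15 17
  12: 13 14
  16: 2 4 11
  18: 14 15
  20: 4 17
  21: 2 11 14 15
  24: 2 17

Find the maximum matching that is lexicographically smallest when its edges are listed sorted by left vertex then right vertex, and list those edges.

|M| = 10 (so the lex-smallest maximum matching has 10 edges)
process left vertices in ascending order; for each, take the smallest-labelled available neighbour that still permits 10 edges overall, or leave it unmatched if none does
lex-smallest matching: {1-0, 3-7, 5-2, 8-14, 9-6, 10-11, 12-13, 16-4, 18-15, 20-17}

Lex-smallest maximum matching: {(1,0), (3,7), (5,2), (8,14), (9,6), (10,11), (12,13), (16,4), (18,15), (20,17)}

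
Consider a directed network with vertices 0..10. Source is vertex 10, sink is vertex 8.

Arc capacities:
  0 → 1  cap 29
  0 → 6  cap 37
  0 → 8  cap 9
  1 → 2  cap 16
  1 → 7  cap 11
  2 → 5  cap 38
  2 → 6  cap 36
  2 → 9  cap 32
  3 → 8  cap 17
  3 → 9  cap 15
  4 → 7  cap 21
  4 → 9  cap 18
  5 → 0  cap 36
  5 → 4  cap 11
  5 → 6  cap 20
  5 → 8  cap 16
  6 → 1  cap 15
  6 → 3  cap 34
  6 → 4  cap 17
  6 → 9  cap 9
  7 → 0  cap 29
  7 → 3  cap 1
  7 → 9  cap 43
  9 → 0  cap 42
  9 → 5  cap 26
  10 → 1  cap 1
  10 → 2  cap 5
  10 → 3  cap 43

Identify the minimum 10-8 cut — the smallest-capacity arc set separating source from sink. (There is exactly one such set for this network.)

augment #1: 10→3→8 push 17
augment #2: 10→2→5→8 push 5
augment #3: 10→1→2→5→8 push 1
augment #4: 10→3→9→0→8 push 9
augment #5: 10→3→9→5→8 push 6
max flow = 38; residual-reachable set from 10 gives S-side
cut edges (S→T): {(3,8), (3,9), (10,1), (10,2)} total cap 38

Min-cut arcs: {(3,8), (3,9), (10,1), (10,2)} (total capacity 38)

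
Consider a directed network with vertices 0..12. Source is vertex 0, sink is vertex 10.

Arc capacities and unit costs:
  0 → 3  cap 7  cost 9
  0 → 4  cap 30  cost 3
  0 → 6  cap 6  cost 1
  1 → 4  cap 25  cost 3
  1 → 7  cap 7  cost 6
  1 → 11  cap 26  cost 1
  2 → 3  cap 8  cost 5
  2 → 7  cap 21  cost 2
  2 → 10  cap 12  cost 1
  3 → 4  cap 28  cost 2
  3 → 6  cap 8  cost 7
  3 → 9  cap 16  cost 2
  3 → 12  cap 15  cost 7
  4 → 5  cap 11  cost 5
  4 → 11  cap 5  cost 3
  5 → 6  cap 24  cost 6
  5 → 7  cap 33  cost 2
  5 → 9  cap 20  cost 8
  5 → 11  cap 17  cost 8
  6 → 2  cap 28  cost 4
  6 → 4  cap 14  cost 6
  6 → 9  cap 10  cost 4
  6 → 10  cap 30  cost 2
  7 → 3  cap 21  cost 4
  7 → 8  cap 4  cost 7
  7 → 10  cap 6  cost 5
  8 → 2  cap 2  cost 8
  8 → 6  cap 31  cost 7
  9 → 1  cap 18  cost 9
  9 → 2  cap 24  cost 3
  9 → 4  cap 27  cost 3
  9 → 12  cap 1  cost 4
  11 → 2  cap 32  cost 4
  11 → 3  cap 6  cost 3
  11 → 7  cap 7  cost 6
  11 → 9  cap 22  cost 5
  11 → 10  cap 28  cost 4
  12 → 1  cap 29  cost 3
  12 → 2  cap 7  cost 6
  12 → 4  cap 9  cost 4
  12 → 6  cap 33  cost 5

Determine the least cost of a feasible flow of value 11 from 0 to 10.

Minimum cost for 11 units: 68

shortest-cost path #1: 0→6→10 push 6 @ unit cost 3 (adds 18)
shortest-cost path #2: 0→4→11→10 push 5 @ unit cost 10 (adds 50)
total cost = 68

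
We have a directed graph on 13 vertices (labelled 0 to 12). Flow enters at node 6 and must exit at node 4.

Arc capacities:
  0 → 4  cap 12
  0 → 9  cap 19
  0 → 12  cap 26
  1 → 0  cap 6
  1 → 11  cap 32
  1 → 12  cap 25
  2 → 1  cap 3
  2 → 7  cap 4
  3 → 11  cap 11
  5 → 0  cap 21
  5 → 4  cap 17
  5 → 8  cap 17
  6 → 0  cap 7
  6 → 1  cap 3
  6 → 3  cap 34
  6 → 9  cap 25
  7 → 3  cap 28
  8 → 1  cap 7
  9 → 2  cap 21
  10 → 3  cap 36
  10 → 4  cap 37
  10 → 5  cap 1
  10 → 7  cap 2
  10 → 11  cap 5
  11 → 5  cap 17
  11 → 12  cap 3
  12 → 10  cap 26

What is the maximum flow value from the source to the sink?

augment #1: 6→0→4 bottleneck 7, total now 7
augment #2: 6→1→0→4 bottleneck 3, total now 10
augment #3: 6→3→11→5→4 bottleneck 11, total now 21
augment #4: 6→9→2→1→0→4 bottleneck 2, total now 23
augment #5: 6→9→2→1→11→5→4 bottleneck 1, total now 24

Maximum flow value: 24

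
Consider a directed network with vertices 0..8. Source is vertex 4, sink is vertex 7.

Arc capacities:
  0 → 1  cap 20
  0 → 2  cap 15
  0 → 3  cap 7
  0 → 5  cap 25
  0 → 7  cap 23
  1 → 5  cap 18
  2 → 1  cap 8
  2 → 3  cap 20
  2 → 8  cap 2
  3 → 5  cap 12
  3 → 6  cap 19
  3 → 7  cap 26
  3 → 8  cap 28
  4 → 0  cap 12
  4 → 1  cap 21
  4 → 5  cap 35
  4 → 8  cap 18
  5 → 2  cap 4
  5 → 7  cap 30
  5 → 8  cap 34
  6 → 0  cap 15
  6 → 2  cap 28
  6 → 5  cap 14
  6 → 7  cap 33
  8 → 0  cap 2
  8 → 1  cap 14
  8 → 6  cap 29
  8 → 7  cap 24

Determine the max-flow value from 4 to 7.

augment #1: 4→0→7 bottleneck 12, total now 12
augment #2: 4→5→7 bottleneck 30, total now 42
augment #3: 4→8→7 bottleneck 18, total now 60
augment #4: 4→5→8→7 bottleneck 5, total now 65
augment #5: 4→1→5→8→7 bottleneck 1, total now 66
augment #6: 4→1→5→2→3→7 bottleneck 4, total now 70
augment #7: 4→1→5→8→0→7 bottleneck 2, total now 72
augment #8: 4→1→5→8→6→7 bottleneck 11, total now 83

Maximum flow value: 83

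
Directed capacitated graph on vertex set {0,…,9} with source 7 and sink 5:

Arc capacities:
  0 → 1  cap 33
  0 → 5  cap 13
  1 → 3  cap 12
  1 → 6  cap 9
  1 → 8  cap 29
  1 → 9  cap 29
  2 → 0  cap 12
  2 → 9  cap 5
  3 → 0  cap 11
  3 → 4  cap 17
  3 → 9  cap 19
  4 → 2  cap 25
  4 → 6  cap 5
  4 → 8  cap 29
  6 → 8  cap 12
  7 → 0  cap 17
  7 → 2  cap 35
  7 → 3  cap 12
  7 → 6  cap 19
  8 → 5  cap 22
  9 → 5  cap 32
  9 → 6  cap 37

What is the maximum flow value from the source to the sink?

augment #1: 7→0→5 bottleneck 13, total now 13
augment #2: 7→2→9→5 bottleneck 5, total now 18
augment #3: 7→3→9→5 bottleneck 12, total now 30
augment #4: 7→6→8→5 bottleneck 12, total now 42
augment #5: 7→0→1→8→5 bottleneck 4, total now 46
augment #6: 7→2→0→1→8→5 bottleneck 6, total now 52
augment #7: 7→2→0→1→9→5 bottleneck 6, total now 58

Maximum flow value: 58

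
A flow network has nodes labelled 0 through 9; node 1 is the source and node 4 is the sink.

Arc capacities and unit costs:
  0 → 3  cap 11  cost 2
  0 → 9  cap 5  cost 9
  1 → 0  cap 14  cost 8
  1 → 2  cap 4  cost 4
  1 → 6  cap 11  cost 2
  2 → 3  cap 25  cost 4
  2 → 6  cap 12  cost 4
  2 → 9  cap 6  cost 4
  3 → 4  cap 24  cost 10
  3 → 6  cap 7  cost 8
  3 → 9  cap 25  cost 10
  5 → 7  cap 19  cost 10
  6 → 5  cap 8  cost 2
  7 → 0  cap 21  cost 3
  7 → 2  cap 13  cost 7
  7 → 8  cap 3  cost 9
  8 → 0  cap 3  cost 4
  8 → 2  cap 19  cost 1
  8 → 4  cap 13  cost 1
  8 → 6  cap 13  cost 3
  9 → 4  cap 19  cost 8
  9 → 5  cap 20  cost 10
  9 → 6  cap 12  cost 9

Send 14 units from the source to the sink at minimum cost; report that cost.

Minimum cost for 14 units: 264

shortest-cost path #1: 1→2→9→4 push 4 @ unit cost 16 (adds 64)
shortest-cost path #2: 1→0→3→4 push 10 @ unit cost 20 (adds 200)
total cost = 264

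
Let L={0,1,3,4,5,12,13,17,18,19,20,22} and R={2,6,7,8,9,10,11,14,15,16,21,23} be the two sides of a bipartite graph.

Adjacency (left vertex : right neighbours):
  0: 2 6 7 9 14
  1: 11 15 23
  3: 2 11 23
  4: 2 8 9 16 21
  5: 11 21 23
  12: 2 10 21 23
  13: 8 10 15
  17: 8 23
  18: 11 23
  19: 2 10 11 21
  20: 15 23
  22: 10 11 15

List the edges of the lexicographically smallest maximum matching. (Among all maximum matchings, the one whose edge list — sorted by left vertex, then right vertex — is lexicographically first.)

|M| = 9 (so the lex-smallest maximum matching has 9 edges)
process left vertices in ascending order; for each, take the smallest-labelled available neighbour that still permits 9 edges overall, or leave it unmatched if none does
lex-smallest matching: {0-6, 1-11, 3-2, 4-9, 5-21, 12-10, 13-8, 17-23, 20-15}

Lex-smallest maximum matching: {(0,6), (1,11), (3,2), (4,9), (5,21), (12,10), (13,8), (17,23), (20,15)}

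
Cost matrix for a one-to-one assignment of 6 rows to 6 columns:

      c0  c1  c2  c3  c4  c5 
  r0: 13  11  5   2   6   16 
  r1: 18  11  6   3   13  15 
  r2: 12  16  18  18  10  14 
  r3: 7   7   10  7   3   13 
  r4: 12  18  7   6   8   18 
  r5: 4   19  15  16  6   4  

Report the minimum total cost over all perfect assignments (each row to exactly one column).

one of 4 optimal assignments: row0→col2 (cost 5), row1→col3 (cost 3), row2→col0 (cost 12), row3→col1 (cost 7), row4→col4 (cost 8), row5→col5 (cost 4)
total = 5 + 3 + 12 + 7 + 8 + 4 = 39

Minimum assignment cost: 39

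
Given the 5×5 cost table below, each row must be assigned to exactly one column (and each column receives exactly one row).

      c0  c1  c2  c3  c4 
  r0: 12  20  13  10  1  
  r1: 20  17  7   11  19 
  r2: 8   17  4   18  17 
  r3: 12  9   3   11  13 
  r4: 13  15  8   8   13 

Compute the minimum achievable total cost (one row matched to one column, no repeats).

Minimum assignment cost: 33

optimal assignment: row0→col4 (cost 1), row1→col2 (cost 7), row2→col0 (cost 8), row3→col1 (cost 9), row4→col3 (cost 8)
total = 1 + 7 + 8 + 9 + 8 = 33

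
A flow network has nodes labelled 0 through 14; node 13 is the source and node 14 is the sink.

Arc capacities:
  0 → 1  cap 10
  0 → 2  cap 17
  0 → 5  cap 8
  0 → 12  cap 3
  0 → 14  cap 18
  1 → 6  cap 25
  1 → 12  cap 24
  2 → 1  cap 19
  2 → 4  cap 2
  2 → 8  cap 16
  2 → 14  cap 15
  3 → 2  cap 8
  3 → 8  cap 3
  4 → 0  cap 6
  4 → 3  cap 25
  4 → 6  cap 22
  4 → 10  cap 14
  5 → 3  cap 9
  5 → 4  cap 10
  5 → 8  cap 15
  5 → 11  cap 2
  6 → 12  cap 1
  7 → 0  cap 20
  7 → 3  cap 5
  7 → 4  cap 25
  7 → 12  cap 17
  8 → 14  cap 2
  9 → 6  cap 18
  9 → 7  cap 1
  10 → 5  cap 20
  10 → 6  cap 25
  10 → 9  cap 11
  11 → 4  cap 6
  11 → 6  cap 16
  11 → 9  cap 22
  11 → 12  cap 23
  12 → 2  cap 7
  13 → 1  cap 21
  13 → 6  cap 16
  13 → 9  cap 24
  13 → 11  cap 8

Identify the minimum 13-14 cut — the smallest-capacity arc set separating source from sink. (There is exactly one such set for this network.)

augment #1: 13→1→12→2→14 push 7
augment #2: 13→9→7→0→14 push 1
augment #3: 13→11→4→0→14 push 6
max flow = 14; residual-reachable set from 13 gives S-side
cut edges (S→T): {(9,7), (11,4), (12,2)} total cap 14

Min-cut arcs: {(9,7), (11,4), (12,2)} (total capacity 14)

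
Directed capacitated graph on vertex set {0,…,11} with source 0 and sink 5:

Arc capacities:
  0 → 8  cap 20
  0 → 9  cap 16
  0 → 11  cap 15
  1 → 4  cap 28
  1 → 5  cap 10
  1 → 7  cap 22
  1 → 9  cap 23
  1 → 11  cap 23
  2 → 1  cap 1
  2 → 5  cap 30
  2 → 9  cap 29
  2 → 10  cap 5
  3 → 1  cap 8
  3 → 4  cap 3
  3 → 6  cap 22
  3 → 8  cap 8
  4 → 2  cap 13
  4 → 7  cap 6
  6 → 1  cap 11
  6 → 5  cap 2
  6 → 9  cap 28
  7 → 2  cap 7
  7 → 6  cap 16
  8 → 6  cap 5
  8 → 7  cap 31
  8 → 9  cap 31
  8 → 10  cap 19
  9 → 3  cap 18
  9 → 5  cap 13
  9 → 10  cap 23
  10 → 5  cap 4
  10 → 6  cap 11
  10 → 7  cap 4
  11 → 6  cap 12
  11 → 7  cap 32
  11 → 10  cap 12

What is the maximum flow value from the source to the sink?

augment #1: 0→9→5 bottleneck 13, total now 13
augment #2: 0→8→6→5 bottleneck 2, total now 15
augment #3: 0→8→10→5 bottleneck 4, total now 19
augment #4: 0→8→6→1→5 bottleneck 3, total now 22
augment #5: 0→8→7→2→5 bottleneck 7, total now 29
augment #6: 0→9→3→1→5 bottleneck 3, total now 32
augment #7: 0→11→6→1→5 bottleneck 4, total now 36
augment #8: 0→8→9→3→4→2→5 bottleneck 3, total now 39
augment #9: 0→11→6→1→4→2→5 bottleneck 4, total now 43
augment #10: 0→8→9→3→1→4→2→5 bottleneck 1, total now 44
augment #11: 0→11→6→9→3→1→4→2→5 bottleneck 4, total now 48

Maximum flow value: 48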